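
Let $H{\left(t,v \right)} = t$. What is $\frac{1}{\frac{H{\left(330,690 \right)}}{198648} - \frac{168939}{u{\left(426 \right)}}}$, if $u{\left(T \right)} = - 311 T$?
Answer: $\frac{731057748}{933419857} \approx 0.7832$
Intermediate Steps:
$\frac{1}{\frac{H{\left(330,690 \right)}}{198648} - \frac{168939}{u{\left(426 \right)}}} = \frac{1}{\frac{330}{198648} - \frac{168939}{\left(-311\right) 426}} = \frac{1}{330 \cdot \frac{1}{198648} - \frac{168939}{-132486}} = \frac{1}{\frac{55}{33108} - - \frac{56313}{44162}} = \frac{1}{\frac{55}{33108} + \frac{56313}{44162}} = \frac{1}{\frac{933419857}{731057748}} = \frac{731057748}{933419857}$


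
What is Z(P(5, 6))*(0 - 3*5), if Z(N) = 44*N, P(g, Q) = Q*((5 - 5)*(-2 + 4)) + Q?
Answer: -3960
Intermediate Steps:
P(g, Q) = Q (P(g, Q) = Q*(0*2) + Q = Q*0 + Q = 0 + Q = Q)
Z(P(5, 6))*(0 - 3*5) = (44*6)*(0 - 3*5) = 264*(0 - 15) = 264*(-15) = -3960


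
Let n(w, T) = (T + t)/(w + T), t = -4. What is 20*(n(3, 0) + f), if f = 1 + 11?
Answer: 640/3 ≈ 213.33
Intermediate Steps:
n(w, T) = (-4 + T)/(T + w) (n(w, T) = (T - 4)/(w + T) = (-4 + T)/(T + w))
f = 12
20*(n(3, 0) + f) = 20*((-4 + 0)/(0 + 3) + 12) = 20*(-4/3 + 12) = 20*(32/3) = 640/3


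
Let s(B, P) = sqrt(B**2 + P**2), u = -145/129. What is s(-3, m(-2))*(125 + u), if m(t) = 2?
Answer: 15980*sqrt(13)/129 ≈ 446.64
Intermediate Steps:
u = -145/129 (u = -145*1/129 = -145/129 ≈ -1.1240)
s(-3, m(-2))*(125 + u) = sqrt((-3)**2 + 2**2)*(125 - 145/129) = sqrt(9 + 4)*(15980/129) = sqrt(13)*(15980/129) = 15980*sqrt(13)/129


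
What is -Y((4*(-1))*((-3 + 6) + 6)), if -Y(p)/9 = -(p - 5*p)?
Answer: -1296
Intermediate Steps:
Y(p) = -36*p (Y(p) = -(-9)*(p - 5*p) = -(-9)*(-4*p) = -36*p)
-Y((4*(-1))*((-3 + 6) + 6)) = -(-36)*(4*(-1))*((-3 + 6) + 6) = -(-36)*(-4*(3 + 6)) = -(-36)*(-4*9) = -(-36)*(-36) = -1*1296 = -1296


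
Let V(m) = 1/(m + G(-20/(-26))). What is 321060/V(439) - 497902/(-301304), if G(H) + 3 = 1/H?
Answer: 21151471447727/150652 ≈ 1.4040e+8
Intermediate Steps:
G(H) = -3 + 1/H
V(m) = 1/(-17/10 + m) (V(m) = 1/(m + (-3 + 1/(-20/(-26)))) = 1/(m + (-3 + 1/(-20*(-1/26)))) = 1/(m + (-3 + 1/(10/13))) = 1/(m + (-3 + 13/10)) = 1/(m - 17/10) = 1/(-17/10 + m))
321060/V(439) - 497902/(-301304) = 321060/((10/(-17 + 10*439))) - 497902/(-301304) = 321060/((10/(-17 + 4390))) - 497902*(-1/301304) = 321060/((10/4373)) + 248951/150652 = 321060/((10*(1/4373))) + 248951/150652 = 321060/(10/4373) + 248951/150652 = 321060*(4373/10) + 248951/150652 = 140399538 + 248951/150652 = 21151471447727/150652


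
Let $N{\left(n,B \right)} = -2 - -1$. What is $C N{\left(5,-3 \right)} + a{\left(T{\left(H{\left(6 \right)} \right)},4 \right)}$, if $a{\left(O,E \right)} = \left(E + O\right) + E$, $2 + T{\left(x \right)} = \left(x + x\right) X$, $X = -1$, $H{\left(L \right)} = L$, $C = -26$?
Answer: $20$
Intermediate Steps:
$N{\left(n,B \right)} = -1$ ($N{\left(n,B \right)} = -2 + 1 = -1$)
$T{\left(x \right)} = -2 - 2 x$ ($T{\left(x \right)} = -2 + \left(x + x\right) \left(-1\right) = -2 + 2 x \left(-1\right) = -2 - 2 x$)
$a{\left(O,E \right)} = O + 2 E$
$C N{\left(5,-3 \right)} + a{\left(T{\left(H{\left(6 \right)} \right)},4 \right)} = \left(-26\right) \left(-1\right) + \left(\left(-2 - 12\right) + 2 \cdot 4\right) = 26 + \left(\left(-2 - 12\right) + 8\right) = 26 + \left(-14 + 8\right) = 26 - 6 = 20$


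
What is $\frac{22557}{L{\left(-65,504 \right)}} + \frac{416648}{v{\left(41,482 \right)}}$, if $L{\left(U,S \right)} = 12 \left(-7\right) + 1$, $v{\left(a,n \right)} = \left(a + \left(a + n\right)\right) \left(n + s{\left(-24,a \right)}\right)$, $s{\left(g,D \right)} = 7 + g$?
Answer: $- \frac{1470304259}{5441895} \approx -270.18$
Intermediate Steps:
$v{\left(a,n \right)} = \left(-17 + n\right) \left(n + 2 a\right)$ ($v{\left(a,n \right)} = \left(a + \left(a + n\right)\right) \left(n + \left(7 - 24\right)\right) = \left(n + 2 a\right) \left(n - 17\right) = \left(n + 2 a\right) \left(-17 + n\right) = \left(-17 + n\right) \left(n + 2 a\right)$)
$L{\left(U,S \right)} = -83$ ($L{\left(U,S \right)} = -84 + 1 = -83$)
$\frac{22557}{L{\left(-65,504 \right)}} + \frac{416648}{v{\left(41,482 \right)}} = \frac{22557}{-83} + \frac{416648}{482^{2} - 1394 - 8194 + 2 \cdot 41 \cdot 482} = 22557 \left(- \frac{1}{83}\right) + \frac{416648}{232324 - 1394 - 8194 + 39524} = - \frac{22557}{83} + \frac{416648}{262260} = - \frac{22557}{83} + 416648 \cdot \frac{1}{262260} = - \frac{22557}{83} + \frac{104162}{65565} = - \frac{1470304259}{5441895}$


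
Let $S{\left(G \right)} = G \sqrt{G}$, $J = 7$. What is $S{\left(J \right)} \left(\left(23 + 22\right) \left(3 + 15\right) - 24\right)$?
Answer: $5502 \sqrt{7} \approx 14557.0$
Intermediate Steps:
$S{\left(G \right)} = G^{\frac{3}{2}}$
$S{\left(J \right)} \left(\left(23 + 22\right) \left(3 + 15\right) - 24\right) = 7^{\frac{3}{2}} \left(\left(23 + 22\right) \left(3 + 15\right) - 24\right) = 7 \sqrt{7} \left(45 \cdot 18 - 24\right) = 7 \sqrt{7} \left(810 - 24\right) = 7 \sqrt{7} \cdot 786 = 5502 \sqrt{7}$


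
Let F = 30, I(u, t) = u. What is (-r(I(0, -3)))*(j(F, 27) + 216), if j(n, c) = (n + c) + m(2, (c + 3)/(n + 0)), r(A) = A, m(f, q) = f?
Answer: 0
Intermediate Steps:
j(n, c) = 2 + c + n (j(n, c) = (n + c) + 2 = (c + n) + 2 = 2 + c + n)
(-r(I(0, -3)))*(j(F, 27) + 216) = (-1*0)*((2 + 27 + 30) + 216) = 0*(59 + 216) = 0*275 = 0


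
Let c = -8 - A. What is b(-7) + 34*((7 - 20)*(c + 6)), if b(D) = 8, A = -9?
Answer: -3086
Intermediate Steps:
c = 1 (c = -8 - 1*(-9) = -8 + 9 = 1)
b(-7) + 34*((7 - 20)*(c + 6)) = 8 + 34*((7 - 20)*(1 + 6)) = 8 + 34*(-13*7) = 8 + 34*(-91) = 8 - 3094 = -3086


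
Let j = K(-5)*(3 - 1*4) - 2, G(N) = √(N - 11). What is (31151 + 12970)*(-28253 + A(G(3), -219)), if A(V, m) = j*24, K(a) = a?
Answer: -1243373901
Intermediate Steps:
G(N) = √(-11 + N)
j = 3 (j = -5*(3 - 1*4) - 2 = -5*(3 - 4) - 2 = -5*(-1) - 2 = 5 - 2 = 3)
A(V, m) = 72 (A(V, m) = 3*24 = 72)
(31151 + 12970)*(-28253 + A(G(3), -219)) = (31151 + 12970)*(-28253 + 72) = 44121*(-28181) = -1243373901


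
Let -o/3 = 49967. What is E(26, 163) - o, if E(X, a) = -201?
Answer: 149700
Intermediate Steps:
o = -149901 (o = -3*49967 = -149901)
E(26, 163) - o = -201 - 1*(-149901) = -201 + 149901 = 149700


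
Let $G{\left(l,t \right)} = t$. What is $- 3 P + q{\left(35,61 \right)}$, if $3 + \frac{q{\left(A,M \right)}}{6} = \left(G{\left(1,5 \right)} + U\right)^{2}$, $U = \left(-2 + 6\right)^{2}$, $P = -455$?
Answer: $3993$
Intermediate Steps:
$U = 16$ ($U = 4^{2} = 16$)
$q{\left(A,M \right)} = 2628$ ($q{\left(A,M \right)} = -18 + 6 \left(5 + 16\right)^{2} = -18 + 6 \cdot 21^{2} = -18 + 6 \cdot 441 = -18 + 2646 = 2628$)
$- 3 P + q{\left(35,61 \right)} = \left(-3\right) \left(-455\right) + 2628 = 1365 + 2628 = 3993$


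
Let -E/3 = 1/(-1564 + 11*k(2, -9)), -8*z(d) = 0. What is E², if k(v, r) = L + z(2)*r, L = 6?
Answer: 9/2244004 ≈ 4.0107e-6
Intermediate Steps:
z(d) = 0 (z(d) = -⅛*0 = 0)
k(v, r) = 6 (k(v, r) = 6 + 0*r = 6 + 0 = 6)
E = 3/1498 (E = -3/(-1564 + 11*6) = -3/(-1564 + 66) = -3/(-1498) = -3*(-1/1498) = 3/1498 ≈ 0.0020027)
E² = (3/1498)² = 9/2244004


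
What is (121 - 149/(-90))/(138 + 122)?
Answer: 11039/23400 ≈ 0.47175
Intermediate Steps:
(121 - 149/(-90))/(138 + 122) = (121 - 149*(-1/90))/260 = (121 + 149/90)/260 = (1/260)*(11039/90) = 11039/23400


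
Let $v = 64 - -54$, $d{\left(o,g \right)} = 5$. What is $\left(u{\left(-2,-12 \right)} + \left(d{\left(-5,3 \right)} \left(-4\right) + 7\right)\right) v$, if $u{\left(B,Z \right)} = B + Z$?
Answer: $-3186$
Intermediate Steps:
$v = 118$ ($v = 64 + 54 = 118$)
$\left(u{\left(-2,-12 \right)} + \left(d{\left(-5,3 \right)} \left(-4\right) + 7\right)\right) v = \left(\left(-2 - 12\right) + \left(5 \left(-4\right) + 7\right)\right) 118 = \left(-14 + \left(-20 + 7\right)\right) 118 = \left(-14 - 13\right) 118 = \left(-27\right) 118 = -3186$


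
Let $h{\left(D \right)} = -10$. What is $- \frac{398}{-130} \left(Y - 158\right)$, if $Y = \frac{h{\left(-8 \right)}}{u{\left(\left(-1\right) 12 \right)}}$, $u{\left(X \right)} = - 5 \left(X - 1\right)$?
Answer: $- \frac{409144}{845} \approx -484.19$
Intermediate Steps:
$u{\left(X \right)} = 5 - 5 X$ ($u{\left(X \right)} = - 5 \left(-1 + X\right) = 5 - 5 X$)
$Y = - \frac{2}{13}$ ($Y = - \frac{10}{5 - 5 \left(\left(-1\right) 12\right)} = - \frac{10}{5 - -60} = - \frac{10}{5 + 60} = - \frac{10}{65} = \left(-10\right) \frac{1}{65} = - \frac{2}{13} \approx -0.15385$)
$- \frac{398}{-130} \left(Y - 158\right) = - \frac{398}{-130} \left(- \frac{2}{13} - 158\right) = \left(-398\right) \left(- \frac{1}{130}\right) \left(- \frac{2056}{13}\right) = \frac{199}{65} \left(- \frac{2056}{13}\right) = - \frac{409144}{845}$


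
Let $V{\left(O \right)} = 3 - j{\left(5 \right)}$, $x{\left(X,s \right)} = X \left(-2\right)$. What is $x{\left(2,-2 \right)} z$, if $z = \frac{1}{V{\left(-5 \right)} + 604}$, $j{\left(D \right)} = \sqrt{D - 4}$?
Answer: $- \frac{2}{303} \approx -0.0066007$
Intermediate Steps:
$j{\left(D \right)} = \sqrt{-4 + D}$
$x{\left(X,s \right)} = - 2 X$
$V{\left(O \right)} = 2$ ($V{\left(O \right)} = 3 - \sqrt{-4 + 5} = 3 - \sqrt{1} = 3 - 1 = 2$)
$z = \frac{1}{606}$ ($z = \frac{1}{2 + 604} = \frac{1}{606} \approx 0.0016502$)
$x{\left(2,-2 \right)} z = \left(-2\right) 2 \cdot \frac{1}{606} = \left(-4\right) \frac{1}{606} = - \frac{2}{303}$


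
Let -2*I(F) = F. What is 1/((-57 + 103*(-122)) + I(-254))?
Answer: -1/12496 ≈ -8.0026e-5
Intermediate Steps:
I(F) = -F/2
1/((-57 + 103*(-122)) + I(-254)) = 1/((-57 + 103*(-122)) - 1/2*(-254)) = 1/((-57 - 12566) + 127) = 1/(-12623 + 127) = 1/(-12496) = -1/12496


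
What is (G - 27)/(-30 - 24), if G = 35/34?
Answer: 883/1836 ≈ 0.48094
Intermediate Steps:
G = 35/34 (G = 35*(1/34) = 35/34 ≈ 1.0294)
(G - 27)/(-30 - 24) = (35/34 - 27)/(-30 - 24) = -883/34/(-54) = -1/54*(-883/34) = 883/1836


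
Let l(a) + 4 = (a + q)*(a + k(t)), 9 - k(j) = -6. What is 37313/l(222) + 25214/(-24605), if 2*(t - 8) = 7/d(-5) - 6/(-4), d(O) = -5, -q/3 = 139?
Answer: -297636033/162459785 ≈ -1.8321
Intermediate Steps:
q = -417 (q = -3*139 = -417)
t = 161/20 (t = 8 + (7/(-5) - 6/(-4))/2 = 8 + (7*(-⅕) - 6*(-¼))/2 = 8 + (-7/5 + 3/2)/2 = 8 + (½)*(⅒) = 8 + 1/20 = 161/20 ≈ 8.0500)
k(j) = 15 (k(j) = 9 - 1*(-6) = 9 + 6 = 15)
l(a) = -4 + (-417 + a)*(15 + a) (l(a) = -4 + (a - 417)*(a + 15) = -4 + (-417 + a)*(15 + a))
37313/l(222) + 25214/(-24605) = 37313/(-6259 + 222² - 402*222) + 25214/(-24605) = 37313/(-6259 + 49284 - 89244) + 25214*(-1/24605) = 37313/(-46219) - 3602/3515 = 37313*(-1/46219) - 3602/3515 = -37313/46219 - 3602/3515 = -297636033/162459785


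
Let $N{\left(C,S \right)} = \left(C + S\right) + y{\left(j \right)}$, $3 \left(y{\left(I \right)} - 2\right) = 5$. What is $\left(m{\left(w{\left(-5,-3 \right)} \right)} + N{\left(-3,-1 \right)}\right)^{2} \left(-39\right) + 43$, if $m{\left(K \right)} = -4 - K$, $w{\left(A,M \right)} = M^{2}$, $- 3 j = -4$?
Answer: $- \frac{20671}{3} \approx -6890.3$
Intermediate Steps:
$j = \frac{4}{3}$ ($j = \left(- \frac{1}{3}\right) \left(-4\right) = \frac{4}{3} \approx 1.3333$)
$y{\left(I \right)} = \frac{11}{3}$ ($y{\left(I \right)} = 2 + \frac{1}{3} \cdot 5 = 2 + \frac{5}{3} = \frac{11}{3}$)
$N{\left(C,S \right)} = \frac{11}{3} + C + S$ ($N{\left(C,S \right)} = \left(C + S\right) + \frac{11}{3} = \frac{11}{3} + C + S$)
$\left(m{\left(w{\left(-5,-3 \right)} \right)} + N{\left(-3,-1 \right)}\right)^{2} \left(-39\right) + 43 = \left(\left(-4 - \left(-3\right)^{2}\right) - \frac{1}{3}\right)^{2} \left(-39\right) + 43 = \left(\left(-4 - 9\right) - \frac{1}{3}\right)^{2} \left(-39\right) + 43 = \left(-13 - \frac{1}{3}\right)^{2} \left(-39\right) + 43 = \left(- \frac{40}{3}\right)^{2} \left(-39\right) + 43 = \frac{1600}{9} \left(-39\right) + 43 = - \frac{20800}{3} + 43 = - \frac{20671}{3}$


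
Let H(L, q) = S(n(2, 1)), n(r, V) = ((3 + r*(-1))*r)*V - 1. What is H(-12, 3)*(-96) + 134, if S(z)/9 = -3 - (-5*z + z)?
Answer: -730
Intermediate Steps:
n(r, V) = -1 + V*r*(3 - r) (n(r, V) = ((3 - r)*r)*V - 1 = (r*(3 - r))*V - 1 = V*r*(3 - r) - 1 = -1 + V*r*(3 - r))
S(z) = -27 + 36*z (S(z) = 9*(-3 - (-5*z + z)) = 9*(-3 - (-4)*z) = 9*(-3 + 4*z) = -27 + 36*z)
H(L, q) = 9 (H(L, q) = -27 + 36*(-1 - 1*1*2**2 + 3*1*2) = -27 + 36*(-1 - 1*1*4 + 6) = -27 + 36*(-1 - 4 + 6) = -27 + 36*1 = -27 + 36 = 9)
H(-12, 3)*(-96) + 134 = 9*(-96) + 134 = -864 + 134 = -730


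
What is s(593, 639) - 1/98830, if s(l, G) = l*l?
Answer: 34753470669/98830 ≈ 3.5165e+5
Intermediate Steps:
s(l, G) = l**2
s(593, 639) - 1/98830 = 593**2 - 1/98830 = 351649 - 1*1/98830 = 351649 - 1/98830 = 34753470669/98830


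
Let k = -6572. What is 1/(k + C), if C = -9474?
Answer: -1/16046 ≈ -6.2321e-5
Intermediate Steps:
1/(k + C) = 1/(-6572 - 9474) = 1/(-16046) = -1/16046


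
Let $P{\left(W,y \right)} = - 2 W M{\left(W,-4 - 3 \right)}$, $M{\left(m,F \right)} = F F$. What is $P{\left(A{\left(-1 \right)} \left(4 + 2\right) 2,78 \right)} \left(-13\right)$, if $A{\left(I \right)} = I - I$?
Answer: $0$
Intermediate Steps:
$A{\left(I \right)} = 0$
$M{\left(m,F \right)} = F^{2}$
$P{\left(W,y \right)} = - 98 W$ ($P{\left(W,y \right)} = - 2 W \left(-4 - 3\right)^{2} = - 2 W \left(-7\right)^{2} = - 2 W 49 = - 98 W$)
$P{\left(A{\left(-1 \right)} \left(4 + 2\right) 2,78 \right)} \left(-13\right) = - 98 \cdot 0 \left(4 + 2\right) 2 \left(-13\right) = - 98 \cdot 0 \cdot 6 \cdot 2 \left(-13\right) = - 98 \cdot 0 \cdot 12 \left(-13\right) = \left(-98\right) 0 \left(-13\right) = 0 \left(-13\right) = 0$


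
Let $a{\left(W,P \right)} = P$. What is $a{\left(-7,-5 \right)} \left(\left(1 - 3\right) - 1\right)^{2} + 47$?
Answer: $2$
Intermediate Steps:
$a{\left(-7,-5 \right)} \left(\left(1 - 3\right) - 1\right)^{2} + 47 = - 5 \left(\left(1 - 3\right) - 1\right)^{2} + 47 = - 5 \left(-2 - 1\right)^{2} + 47 = - 5 \left(-3\right)^{2} + 47 = \left(-5\right) 9 + 47 = -45 + 47 = 2$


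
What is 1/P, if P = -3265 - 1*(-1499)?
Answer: -1/1766 ≈ -0.00056625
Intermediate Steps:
P = -1766 (P = -3265 + 1499 = -1766)
1/P = 1/(-1766) = -1/1766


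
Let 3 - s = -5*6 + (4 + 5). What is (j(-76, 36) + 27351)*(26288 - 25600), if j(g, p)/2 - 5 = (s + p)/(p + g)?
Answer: 18822304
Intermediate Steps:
s = 24 (s = 3 - (-5*6 + (4 + 5)) = 3 - (-30 + 9) = 3 - 1*(-21) = 3 + 21 = 24)
j(g, p) = 10 + 2*(24 + p)/(g + p) (j(g, p) = 10 + 2*((24 + p)/(p + g)) = 10 + 2*((24 + p)/(g + p)) = 10 + 2*(24 + p)/(g + p))
(j(-76, 36) + 27351)*(26288 - 25600) = (2*(24 + 5*(-76) + 6*36)/(-76 + 36) + 27351)*(26288 - 25600) = (2*(24 - 380 + 216)/(-40) + 27351)*688 = (2*(-1/40)*(-140) + 27351)*688 = (7 + 27351)*688 = 27358*688 = 18822304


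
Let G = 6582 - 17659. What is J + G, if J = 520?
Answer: -10557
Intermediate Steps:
G = -11077
J + G = 520 - 11077 = -10557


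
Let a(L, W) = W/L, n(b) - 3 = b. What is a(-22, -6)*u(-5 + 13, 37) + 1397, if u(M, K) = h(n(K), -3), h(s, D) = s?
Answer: 15487/11 ≈ 1407.9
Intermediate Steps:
n(b) = 3 + b
u(M, K) = 3 + K
a(-22, -6)*u(-5 + 13, 37) + 1397 = (-6/(-22))*(3 + 37) + 1397 = -6*(-1/22)*40 + 1397 = (3/11)*40 + 1397 = 120/11 + 1397 = 15487/11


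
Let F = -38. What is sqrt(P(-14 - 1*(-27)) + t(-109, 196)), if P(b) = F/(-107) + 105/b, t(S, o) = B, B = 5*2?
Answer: sqrt(35663849)/1391 ≈ 4.2933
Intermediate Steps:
B = 10
t(S, o) = 10
P(b) = 38/107 + 105/b (P(b) = -38/(-107) + 105/b = -38*(-1/107) + 105/b = 38/107 + 105/b)
sqrt(P(-14 - 1*(-27)) + t(-109, 196)) = sqrt((38/107 + 105/(-14 - 1*(-27))) + 10) = sqrt((38/107 + 105/(-14 + 27)) + 10) = sqrt((38/107 + 105/13) + 10) = sqrt(11729/1391 + 10) = sqrt(25639/1391) = sqrt(35663849)/1391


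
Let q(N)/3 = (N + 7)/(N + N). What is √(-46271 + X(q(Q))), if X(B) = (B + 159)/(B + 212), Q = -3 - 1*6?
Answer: I*√383163937/91 ≈ 215.11*I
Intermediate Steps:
Q = -9 (Q = -3 - 6 = -9)
q(N) = 3*(7 + N)/(2*N) (q(N) = 3*((N + 7)/(N + N)) = 3*((7 + N)/((2*N))) = 3*((7 + N)*(1/(2*N))) = 3*((7 + N)/(2*N)) = 3*(7 + N)/(2*N))
X(B) = (159 + B)/(212 + B)
√(-46271 + X(q(Q))) = √(-46271 + (159 + (3/2)*(7 - 9)/(-9))/(212 + (3/2)*(7 - 9)/(-9))) = √(-46271 + (159 + (3/2)*(-⅑)*(-2))/(212 + (3/2)*(-⅑)*(-2))) = √(-46271 + (159 + ⅓)/(212 + ⅓)) = √(-46271 + (478/3)/(637/3)) = √(-46271 + (3/637)*(478/3)) = √(-46271 + 478/637) = √(-29474149/637) = I*√383163937/91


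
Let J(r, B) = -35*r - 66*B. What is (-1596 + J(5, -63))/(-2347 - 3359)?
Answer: -2387/5706 ≈ -0.41833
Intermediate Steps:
J(r, B) = -66*B - 35*r
(-1596 + J(5, -63))/(-2347 - 3359) = (-1596 + (-66*(-63) - 35*5))/(-2347 - 3359) = (-1596 + (4158 - 175))/(-5706) = (-1596 + 3983)*(-1/5706) = 2387*(-1/5706) = -2387/5706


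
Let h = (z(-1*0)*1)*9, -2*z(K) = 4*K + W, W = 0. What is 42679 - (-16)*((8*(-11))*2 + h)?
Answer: 39863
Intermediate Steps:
z(K) = -2*K (z(K) = -(4*K + 0)/2 = -2*K)
h = 0 (h = (-(-2)*0*1)*9 = (-2*0*1)*9 = (0*1)*9 = 0*9 = 0)
42679 - (-16)*((8*(-11))*2 + h) = 42679 - (-16)*((8*(-11))*2 + 0) = 42679 - (-16)*(-88*2 + 0) = 42679 - (-16)*(-176 + 0) = 42679 - (-16)*(-176) = 42679 - 1*2816 = 42679 - 2816 = 39863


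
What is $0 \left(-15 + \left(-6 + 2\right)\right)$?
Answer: $0$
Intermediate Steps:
$0 \left(-15 + \left(-6 + 2\right)\right) = 0 \left(-15 - 4\right) = 0 \left(-19\right) = 0$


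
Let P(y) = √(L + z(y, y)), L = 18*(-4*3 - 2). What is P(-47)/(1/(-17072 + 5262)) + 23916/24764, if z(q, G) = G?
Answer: 5979/6191 - 11810*I*√299 ≈ 0.96576 - 2.0421e+5*I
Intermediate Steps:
L = -252 (L = 18*(-12 - 2) = 18*(-14) = -252)
P(y) = √(-252 + y)
P(-47)/(1/(-17072 + 5262)) + 23916/24764 = √(-252 - 47)/(1/(-17072 + 5262)) + 23916/24764 = √(-299)/(1/(-11810)) + 23916*(1/24764) = (I*√299)/(-1/11810) + 5979/6191 = (I*√299)*(-11810) + 5979/6191 = -11810*I*√299 + 5979/6191 = 5979/6191 - 11810*I*√299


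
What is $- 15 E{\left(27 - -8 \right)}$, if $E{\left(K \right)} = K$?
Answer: $-525$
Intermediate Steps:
$- 15 E{\left(27 - -8 \right)} = - 15 \left(27 - -8\right) = - 15 \left(27 + 8\right) = \left(-15\right) 35 = -525$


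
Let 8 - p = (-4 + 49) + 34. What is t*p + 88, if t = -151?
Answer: 10809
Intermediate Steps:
p = -71 (p = 8 - ((-4 + 49) + 34) = 8 - (45 + 34) = 8 - 1*79 = 8 - 79 = -71)
t*p + 88 = -151*(-71) + 88 = 10721 + 88 = 10809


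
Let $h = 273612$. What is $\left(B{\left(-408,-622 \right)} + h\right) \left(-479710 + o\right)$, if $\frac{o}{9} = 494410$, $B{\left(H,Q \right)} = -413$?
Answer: $1084594566020$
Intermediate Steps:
$o = 4449690$ ($o = 9 \cdot 494410 = 4449690$)
$\left(B{\left(-408,-622 \right)} + h\right) \left(-479710 + o\right) = \left(-413 + 273612\right) \left(-479710 + 4449690\right) = 273199 \cdot 3969980 = 1084594566020$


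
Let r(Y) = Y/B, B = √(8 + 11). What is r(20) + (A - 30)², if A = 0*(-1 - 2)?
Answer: 900 + 20*√19/19 ≈ 904.59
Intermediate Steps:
A = 0 (A = 0*(-3) = 0)
B = √19 ≈ 4.3589
r(Y) = Y*√19/19 (r(Y) = Y/(√19) = Y*(√19/19) = Y*√19/19)
r(20) + (A - 30)² = (1/19)*20*√19 + (0 - 30)² = 20*√19/19 + (-30)² = 20*√19/19 + 900 = 900 + 20*√19/19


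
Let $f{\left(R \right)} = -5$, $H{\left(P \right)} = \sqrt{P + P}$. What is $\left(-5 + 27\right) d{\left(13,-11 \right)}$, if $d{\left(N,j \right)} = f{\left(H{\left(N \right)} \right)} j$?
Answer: $1210$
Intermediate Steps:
$H{\left(P \right)} = \sqrt{2} \sqrt{P}$ ($H{\left(P \right)} = \sqrt{2 P} = \sqrt{2} \sqrt{P}$)
$d{\left(N,j \right)} = - 5 j$
$\left(-5 + 27\right) d{\left(13,-11 \right)} = \left(-5 + 27\right) \left(\left(-5\right) \left(-11\right)\right) = 22 \cdot 55 = 1210$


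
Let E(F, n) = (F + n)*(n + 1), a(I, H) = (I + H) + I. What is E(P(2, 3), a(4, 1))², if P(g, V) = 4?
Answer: 16900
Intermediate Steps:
a(I, H) = H + 2*I (a(I, H) = (H + I) + I = H + 2*I)
E(F, n) = (1 + n)*(F + n) (E(F, n) = (F + n)*(1 + n) = (1 + n)*(F + n))
E(P(2, 3), a(4, 1))² = (4 + (1 + 2*4) + (1 + 2*4)² + 4*(1 + 2*4))² = (4 + (1 + 8) + (1 + 8)² + 4*(1 + 8))² = (4 + 9 + 9² + 4*9)² = (4 + 9 + 81 + 36)² = 130² = 16900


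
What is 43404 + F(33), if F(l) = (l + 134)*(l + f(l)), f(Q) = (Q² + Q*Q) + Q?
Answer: 418152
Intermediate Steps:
f(Q) = Q + 2*Q² (f(Q) = (Q² + Q²) + Q = 2*Q² + Q = Q + 2*Q²)
F(l) = (134 + l)*(l + l*(1 + 2*l)) (F(l) = (l + 134)*(l + l*(1 + 2*l)) = (134 + l)*(l + l*(1 + 2*l)))
43404 + F(33) = 43404 + 2*33*(134 + 33² + 135*33) = 43404 + 2*33*(134 + 1089 + 4455) = 43404 + 2*33*5678 = 43404 + 374748 = 418152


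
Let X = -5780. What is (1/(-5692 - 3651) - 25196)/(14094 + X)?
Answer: -235406229/77677702 ≈ -3.0306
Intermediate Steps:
(1/(-5692 - 3651) - 25196)/(14094 + X) = (1/(-5692 - 3651) - 25196)/(14094 - 5780) = (1/(-9343) - 25196)/8314 = (-1/9343 - 25196)*(1/8314) = -235406229/9343*1/8314 = -235406229/77677702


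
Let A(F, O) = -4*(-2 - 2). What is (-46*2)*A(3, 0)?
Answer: -1472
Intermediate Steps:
A(F, O) = 16 (A(F, O) = -4*(-4) = 16)
(-46*2)*A(3, 0) = -46*2*16 = -92*16 = -1472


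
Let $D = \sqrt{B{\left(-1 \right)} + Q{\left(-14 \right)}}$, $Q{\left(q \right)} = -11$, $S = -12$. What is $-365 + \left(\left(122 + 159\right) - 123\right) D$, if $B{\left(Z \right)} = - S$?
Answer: $-207$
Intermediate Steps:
$B{\left(Z \right)} = 12$ ($B{\left(Z \right)} = \left(-1\right) \left(-12\right) = 12$)
$D = 1$ ($D = \sqrt{12 - 11} = \sqrt{1} = 1$)
$-365 + \left(\left(122 + 159\right) - 123\right) D = -365 + \left(\left(122 + 159\right) - 123\right) 1 = -365 + \left(281 - 123\right) 1 = -365 + 158 \cdot 1 = -365 + 158 = -207$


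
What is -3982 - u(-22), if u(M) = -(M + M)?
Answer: -4026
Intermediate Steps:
u(M) = -2*M
-3982 - u(-22) = -3982 - (-2)*(-22) = -3982 - 1*44 = -3982 - 44 = -4026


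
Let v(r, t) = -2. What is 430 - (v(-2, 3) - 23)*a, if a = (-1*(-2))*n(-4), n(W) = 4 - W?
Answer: 830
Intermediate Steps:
a = 16 (a = (-1*(-2))*(4 - 1*(-4)) = 2*(4 + 4) = 2*8 = 16)
430 - (v(-2, 3) - 23)*a = 430 - (-2 - 23)*16 = 430 - (-25)*16 = 430 - 1*(-400) = 430 + 400 = 830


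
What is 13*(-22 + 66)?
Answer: 572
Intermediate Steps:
13*(-22 + 66) = 13*44 = 572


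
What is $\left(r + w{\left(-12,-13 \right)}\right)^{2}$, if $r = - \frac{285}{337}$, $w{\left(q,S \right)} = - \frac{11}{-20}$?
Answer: $\frac{3972049}{45427600} \approx 0.087437$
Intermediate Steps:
$w{\left(q,S \right)} = \frac{11}{20}$ ($w{\left(q,S \right)} = \left(-11\right) \left(- \frac{1}{20}\right) = \frac{11}{20}$)
$r = - \frac{285}{337}$ ($r = \left(-285\right) \frac{1}{337} = - \frac{285}{337} \approx -0.8457$)
$\left(r + w{\left(-12,-13 \right)}\right)^{2} = \left(- \frac{285}{337} + \frac{11}{20}\right)^{2} = \left(- \frac{1993}{6740}\right)^{2} = \frac{3972049}{45427600}$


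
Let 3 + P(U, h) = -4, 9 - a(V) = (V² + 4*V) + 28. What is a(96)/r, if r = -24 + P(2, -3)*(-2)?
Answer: 9619/10 ≈ 961.90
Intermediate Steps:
a(V) = -19 - V² - 4*V (a(V) = 9 - ((V² + 4*V) + 28) = 9 - (28 + V² + 4*V) = 9 + (-28 - V² - 4*V) = -19 - V² - 4*V)
P(U, h) = -7 (P(U, h) = -3 - 4 = -7)
r = -10 (r = -24 - 7*(-2) = -24 + 14 = -10)
a(96)/r = (-19 - 1*96² - 4*96)/(-10) = (-19 - 1*9216 - 384)*(-⅒) = (-19 - 9216 - 384)*(-⅒) = -9619*(-⅒) = 9619/10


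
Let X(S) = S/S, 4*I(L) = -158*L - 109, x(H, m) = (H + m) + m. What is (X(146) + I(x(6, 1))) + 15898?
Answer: 62223/4 ≈ 15556.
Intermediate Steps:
x(H, m) = H + 2*m
I(L) = -109/4 - 79*L/2 (I(L) = (-158*L - 109)/4 = (-109 - 158*L)/4 = -109/4 - 79*L/2)
X(S) = 1
(X(146) + I(x(6, 1))) + 15898 = (1 + (-109/4 - 79*(6 + 2*1)/2)) + 15898 = (1 + (-109/4 - 79*(6 + 2)/2)) + 15898 = (1 + (-109/4 - 79/2*8)) + 15898 = (1 + (-109/4 - 316)) + 15898 = (1 - 1373/4) + 15898 = -1369/4 + 15898 = 62223/4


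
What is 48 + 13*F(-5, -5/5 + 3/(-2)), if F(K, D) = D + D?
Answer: -17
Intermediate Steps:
F(K, D) = 2*D
48 + 13*F(-5, -5/5 + 3/(-2)) = 48 + 13*(2*(-5/5 + 3/(-2))) = 48 + 13*(2*(-5*⅕ + 3*(-½))) = 48 + 13*(2*(-1 - 3/2)) = 48 + 13*(2*(-5/2)) = 48 + 13*(-5) = 48 - 65 = -17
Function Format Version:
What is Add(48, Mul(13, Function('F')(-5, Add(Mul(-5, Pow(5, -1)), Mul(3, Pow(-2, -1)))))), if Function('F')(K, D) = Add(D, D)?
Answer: -17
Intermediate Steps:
Function('F')(K, D) = Mul(2, D)
Add(48, Mul(13, Function('F')(-5, Add(Mul(-5, Pow(5, -1)), Mul(3, Pow(-2, -1)))))) = Add(48, Mul(13, Mul(2, Add(Mul(-5, Pow(5, -1)), Mul(3, Pow(-2, -1)))))) = Add(48, Mul(13, Mul(2, Add(Mul(-5, Rational(1, 5)), Mul(3, Rational(-1, 2)))))) = Add(48, Mul(13, Mul(2, Add(-1, Rational(-3, 2))))) = Add(48, Mul(13, Mul(2, Rational(-5, 2)))) = Add(48, Mul(13, -5)) = Add(48, -65) = -17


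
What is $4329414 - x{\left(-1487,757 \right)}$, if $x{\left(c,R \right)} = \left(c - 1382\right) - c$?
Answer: $4330796$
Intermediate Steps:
$x{\left(c,R \right)} = -1382$ ($x{\left(c,R \right)} = \left(-1382 + c\right) - c = -1382$)
$4329414 - x{\left(-1487,757 \right)} = 4329414 - -1382 = 4329414 + 1382 = 4330796$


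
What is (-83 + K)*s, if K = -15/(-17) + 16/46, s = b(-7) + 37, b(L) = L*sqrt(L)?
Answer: -1182964/391 + 223804*I*sqrt(7)/391 ≈ -3025.5 + 1514.4*I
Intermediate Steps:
b(L) = L**(3/2)
s = 37 - 7*I*sqrt(7) (s = (-7)**(3/2) + 37 = -7*I*sqrt(7) + 37 = 37 - 7*I*sqrt(7) ≈ 37.0 - 18.52*I)
K = 481/391 (K = -15*(-1/17) + 16*(1/46) = 15/17 + 8/23 = 481/391 ≈ 1.2302)
(-83 + K)*s = (-83 + 481/391)*(37 - 7*I*sqrt(7)) = -31972*(37 - 7*I*sqrt(7))/391 = -1182964/391 + 223804*I*sqrt(7)/391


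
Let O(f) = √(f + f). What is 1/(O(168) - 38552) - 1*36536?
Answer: -6787732837475/185782046 - √21/371564092 ≈ -36536.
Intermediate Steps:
O(f) = √2*√f (O(f) = √(2*f) = √2*√f)
1/(O(168) - 38552) - 1*36536 = 1/(√2*√168 - 38552) - 1*36536 = 1/(√2*(2*√42) - 38552) - 36536 = 1/(4*√21 - 38552) - 36536 = 1/(-38552 + 4*√21) - 36536 = -36536 + 1/(-38552 + 4*√21)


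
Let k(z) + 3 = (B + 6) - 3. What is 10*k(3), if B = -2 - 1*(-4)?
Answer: 20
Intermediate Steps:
B = 2 (B = -2 + 4 = 2)
k(z) = 2 (k(z) = -3 + ((2 + 6) - 3) = -3 + (8 - 3) = -3 + 5 = 2)
10*k(3) = 10*2 = 20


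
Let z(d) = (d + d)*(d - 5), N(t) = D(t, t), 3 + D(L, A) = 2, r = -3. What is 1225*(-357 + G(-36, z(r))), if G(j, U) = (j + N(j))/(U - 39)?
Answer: -3981250/9 ≈ -4.4236e+5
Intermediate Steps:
D(L, A) = -1 (D(L, A) = -3 + 2 = -1)
N(t) = -1
z(d) = 2*d*(-5 + d) (z(d) = (2*d)*(-5 + d) = 2*d*(-5 + d))
G(j, U) = (-1 + j)/(-39 + U) (G(j, U) = (j - 1)/(U - 39) = (-1 + j)/(-39 + U))
1225*(-357 + G(-36, z(r))) = 1225*(-357 + (-1 - 36)/(-39 + 2*(-3)*(-5 - 3))) = 1225*(-357 - 37/(-39 + 2*(-3)*(-8))) = 1225*(-357 - 37/(-39 + 48)) = 1225*(-357 - 37/9) = 1225*(-3250/9) = -3981250/9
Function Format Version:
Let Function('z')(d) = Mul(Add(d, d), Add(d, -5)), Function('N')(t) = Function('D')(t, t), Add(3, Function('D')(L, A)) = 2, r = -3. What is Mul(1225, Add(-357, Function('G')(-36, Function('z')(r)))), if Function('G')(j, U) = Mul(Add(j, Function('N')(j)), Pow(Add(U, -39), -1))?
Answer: Rational(-3981250, 9) ≈ -4.4236e+5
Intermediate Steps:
Function('D')(L, A) = -1 (Function('D')(L, A) = Add(-3, 2) = -1)
Function('N')(t) = -1
Function('z')(d) = Mul(2, d, Add(-5, d)) (Function('z')(d) = Mul(Mul(2, d), Add(-5, d)) = Mul(2, d, Add(-5, d)))
Function('G')(j, U) = Mul(Pow(Add(-39, U), -1), Add(-1, j)) (Function('G')(j, U) = Mul(Add(j, -1), Pow(Add(U, -39), -1)) = Mul(Add(-1, j), Pow(Add(-39, U), -1)) = Mul(Pow(Add(-39, U), -1), Add(-1, j)))
Mul(1225, Add(-357, Function('G')(-36, Function('z')(r)))) = Mul(1225, Add(-357, Mul(Pow(Add(-39, Mul(2, -3, Add(-5, -3))), -1), Add(-1, -36)))) = Mul(1225, Add(-357, Mul(Pow(Add(-39, Mul(2, -3, -8)), -1), -37))) = Mul(1225, Add(-357, Mul(Pow(Add(-39, 48), -1), -37))) = Mul(1225, Add(-357, Mul(Pow(9, -1), -37))) = Mul(1225, Add(-357, Mul(Rational(1, 9), -37))) = Mul(1225, Add(-357, Rational(-37, 9))) = Mul(1225, Rational(-3250, 9)) = Rational(-3981250, 9)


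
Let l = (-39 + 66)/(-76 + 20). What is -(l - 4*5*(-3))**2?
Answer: -11108889/3136 ≈ -3542.4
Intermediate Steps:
l = -27/56 (l = 27/(-56) = 27*(-1/56) = -27/56 ≈ -0.48214)
-(l - 4*5*(-3))**2 = -(-27/56 - 4*5*(-3))**2 = -(-27/56 - 20*(-3))**2 = -(-27/56 + 60)**2 = -(3333/56)**2 = -1*11108889/3136 = -11108889/3136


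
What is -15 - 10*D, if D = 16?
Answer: -175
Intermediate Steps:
-15 - 10*D = -15 - 10*16 = -15 - 160 = -175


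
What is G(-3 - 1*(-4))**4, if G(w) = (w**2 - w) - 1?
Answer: 1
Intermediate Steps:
G(w) = -1 + w**2 - w
G(-3 - 1*(-4))**4 = (-1 + (-3 - 1*(-4))**2 - (-3 - 1*(-4)))**4 = (-1 + (-3 + 4)**2 - (-3 + 4))**4 = (-1 + 1**2 - 1*1)**4 = (-1 + 1 - 1)**4 = (-1)**4 = 1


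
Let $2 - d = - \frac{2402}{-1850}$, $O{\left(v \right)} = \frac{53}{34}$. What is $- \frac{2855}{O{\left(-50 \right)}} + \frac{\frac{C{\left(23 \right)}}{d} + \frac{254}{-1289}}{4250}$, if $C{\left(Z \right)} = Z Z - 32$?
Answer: $- \frac{345089750851513}{188435365250} \approx -1831.3$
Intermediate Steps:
$O{\left(v \right)} = \frac{53}{34}$ ($O{\left(v \right)} = 53 \cdot \frac{1}{34} = \frac{53}{34}$)
$C{\left(Z \right)} = -32 + Z^{2}$ ($C{\left(Z \right)} = Z^{2} - 32 = -32 + Z^{2}$)
$d = \frac{649}{925}$ ($d = 2 - - \frac{2402}{-1850} = 2 - \left(-2402\right) \left(- \frac{1}{1850}\right) = 2 - \frac{1201}{925} = \frac{649}{925} \approx 0.70162$)
$- \frac{2855}{O{\left(-50 \right)}} + \frac{\frac{C{\left(23 \right)}}{d} + \frac{254}{-1289}}{4250} = - \frac{2855}{\frac{53}{34}} + \frac{\frac{-32 + 23^{2}}{\frac{649}{925}} + \frac{254}{-1289}}{4250} = \left(-2855\right) \frac{34}{53} + \left(\left(-32 + 529\right) \frac{925}{649} + 254 \left(- \frac{1}{1289}\right)\right) \frac{1}{4250} = - \frac{97070}{53} + \left(497 \cdot \frac{925}{649} - \frac{254}{1289}\right) \frac{1}{4250} = - \frac{97070}{53} + \left(\frac{459725}{649} - \frac{254}{1289}\right) \frac{1}{4250} = - \frac{97070}{53} + \frac{592420679}{836561} \cdot \frac{1}{4250} = - \frac{97070}{53} + \frac{592420679}{3555384250} = - \frac{345089750851513}{188435365250}$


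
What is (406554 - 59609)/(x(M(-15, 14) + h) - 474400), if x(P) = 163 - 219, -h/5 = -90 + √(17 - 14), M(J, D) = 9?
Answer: -346945/474456 ≈ -0.73125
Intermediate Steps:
h = 450 - 5*√3 (h = -5*(-90 + √(17 - 14)) = -5*(-90 + √3) = 450 - 5*√3 ≈ 441.34)
x(P) = -56
(406554 - 59609)/(x(M(-15, 14) + h) - 474400) = (406554 - 59609)/(-56 - 474400) = 346945/(-474456) = 346945*(-1/474456) = -346945/474456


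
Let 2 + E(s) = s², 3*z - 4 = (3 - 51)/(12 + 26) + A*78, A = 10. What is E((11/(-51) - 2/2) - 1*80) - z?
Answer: 312974254/49419 ≈ 6333.1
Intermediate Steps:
z = 14872/57 (z = 4/3 + ((3 - 51)/(12 + 26) + 10*78)/3 = 4/3 + (-48/38 + 780)/3 = 4/3 + (-48*1/38 + 780)/3 = 4/3 + (-24/19 + 780)/3 = 4/3 + (⅓)*(14796/19) = 4/3 + 4932/19 = 14872/57 ≈ 260.91)
E(s) = -2 + s²
E((11/(-51) - 2/2) - 1*80) - z = (-2 + ((11/(-51) - 2/2) - 1*80)²) - 1*14872/57 = (-2 + ((11*(-1/51) - 2*½) - 80)²) - 14872/57 = (-2 + ((-11/51 - 1) - 80)²) - 14872/57 = (-2 + (-62/51 - 80)²) - 14872/57 = (-2 + (-4142/51)²) - 14872/57 = (-2 + 17156164/2601) - 14872/57 = 17150962/2601 - 14872/57 = 312974254/49419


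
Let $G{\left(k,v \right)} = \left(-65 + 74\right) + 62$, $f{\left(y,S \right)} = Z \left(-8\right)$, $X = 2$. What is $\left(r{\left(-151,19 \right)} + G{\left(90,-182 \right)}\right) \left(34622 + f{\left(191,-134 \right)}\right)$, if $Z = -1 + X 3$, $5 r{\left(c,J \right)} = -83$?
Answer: $\frac{9406304}{5} \approx 1.8813 \cdot 10^{6}$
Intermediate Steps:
$r{\left(c,J \right)} = - \frac{83}{5}$ ($r{\left(c,J \right)} = \frac{1}{5} \left(-83\right) = - \frac{83}{5}$)
$Z = 5$ ($Z = -1 + 2 \cdot 3 = -1 + 6 = 5$)
$f{\left(y,S \right)} = -40$ ($f{\left(y,S \right)} = 5 \left(-8\right) = -40$)
$G{\left(k,v \right)} = 71$ ($G{\left(k,v \right)} = 9 + 62 = 71$)
$\left(r{\left(-151,19 \right)} + G{\left(90,-182 \right)}\right) \left(34622 + f{\left(191,-134 \right)}\right) = \left(- \frac{83}{5} + 71\right) \left(34622 - 40\right) = \frac{272}{5} \cdot 34582 = \frac{9406304}{5}$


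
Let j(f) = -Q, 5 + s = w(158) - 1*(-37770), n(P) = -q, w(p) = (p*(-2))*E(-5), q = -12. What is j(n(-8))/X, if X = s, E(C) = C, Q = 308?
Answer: -308/39345 ≈ -0.0078282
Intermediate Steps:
w(p) = 10*p (w(p) = (p*(-2))*(-5) = -2*p*(-5) = 10*p)
n(P) = 12 (n(P) = -1*(-12) = 12)
s = 39345 (s = -5 + (10*158 - 1*(-37770)) = -5 + (1580 + 37770) = -5 + 39350 = 39345)
X = 39345
j(f) = -308 (j(f) = -1*308 = -308)
j(n(-8))/X = -308/39345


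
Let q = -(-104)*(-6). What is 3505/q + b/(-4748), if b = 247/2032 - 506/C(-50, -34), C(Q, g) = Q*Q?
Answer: -1320934108253/235168440000 ≈ -5.6170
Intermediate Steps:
C(Q, g) = Q²
q = -624 (q = -13*48 = -624)
b = -102673/1270000 (b = 247/2032 - 506/((-50)²) = 247*(1/2032) - 506/2500 = 247/2032 - 506*1/2500 = 247/2032 - 253/1250 = -102673/1270000 ≈ -0.080845)
3505/q + b/(-4748) = 3505/(-624) - 102673/1270000/(-4748) = 3505*(-1/624) - 102673/1270000*(-1/4748) = -3505/624 + 102673/6029960000 = -1320934108253/235168440000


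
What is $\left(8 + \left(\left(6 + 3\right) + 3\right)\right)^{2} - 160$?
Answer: $240$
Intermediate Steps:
$\left(8 + \left(\left(6 + 3\right) + 3\right)\right)^{2} - 160 = \left(8 + \left(9 + 3\right)\right)^{2} - 160 = \left(8 + 12\right)^{2} - 160 = 20^{2} - 160 = 400 - 160 = 240$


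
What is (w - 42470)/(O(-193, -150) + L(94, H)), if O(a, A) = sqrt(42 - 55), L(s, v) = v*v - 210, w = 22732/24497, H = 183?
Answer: -17311151054691/13565113973719 + 520182429*I*sqrt(13)/13565113973719 ≈ -1.2762 + 0.00013826*I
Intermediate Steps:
w = 22732/24497 (w = 22732*(1/24497) = 22732/24497 ≈ 0.92795)
L(s, v) = -210 + v**2 (L(s, v) = v**2 - 210 = -210 + v**2)
O(a, A) = I*sqrt(13) (O(a, A) = sqrt(-13) = I*sqrt(13))
(w - 42470)/(O(-193, -150) + L(94, H)) = (22732/24497 - 42470)/(I*sqrt(13) + (-210 + 183**2)) = -1040364858/(24497*(I*sqrt(13) + (-210 + 33489))) = -1040364858/(24497*(I*sqrt(13) + 33279)) = -1040364858/(24497*(33279 + I*sqrt(13)))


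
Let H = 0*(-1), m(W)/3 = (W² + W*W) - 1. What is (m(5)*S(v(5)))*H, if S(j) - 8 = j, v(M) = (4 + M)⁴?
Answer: 0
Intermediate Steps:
S(j) = 8 + j
m(W) = -3 + 6*W² (m(W) = 3*((W² + W*W) - 1) = 3*((W² + W²) - 1) = 3*(2*W² - 1) = 3*(-1 + 2*W²) = -3 + 6*W²)
H = 0
(m(5)*S(v(5)))*H = ((-3 + 6*5²)*(8 + (4 + 5)⁴))*0 = ((-3 + 6*25)*(8 + 9⁴))*0 = ((-3 + 150)*(8 + 6561))*0 = (147*6569)*0 = 965643*0 = 0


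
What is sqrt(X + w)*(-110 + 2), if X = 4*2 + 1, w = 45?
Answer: -324*sqrt(6) ≈ -793.63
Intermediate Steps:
X = 9 (X = 8 + 1 = 9)
sqrt(X + w)*(-110 + 2) = sqrt(9 + 45)*(-110 + 2) = sqrt(54)*(-108) = (3*sqrt(6))*(-108) = -324*sqrt(6)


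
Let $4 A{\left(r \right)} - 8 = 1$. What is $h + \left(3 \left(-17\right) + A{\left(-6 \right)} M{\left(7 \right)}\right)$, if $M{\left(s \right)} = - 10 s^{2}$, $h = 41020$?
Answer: $\frac{79733}{2} \approx 39867.0$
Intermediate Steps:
$A{\left(r \right)} = \frac{9}{4}$ ($A{\left(r \right)} = 2 + \frac{1}{4} \cdot 1 = 2 + \frac{1}{4} = \frac{9}{4}$)
$h + \left(3 \left(-17\right) + A{\left(-6 \right)} M{\left(7 \right)}\right) = 41020 + \left(3 \left(-17\right) + \frac{9 \left(- 10 \cdot 7^{2}\right)}{4}\right) = 41020 + \left(-51 + \frac{9 \left(\left(-10\right) 49\right)}{4}\right) = 41020 + \left(-51 + \frac{9}{4} \left(-490\right)\right) = 41020 - \frac{2307}{2} = \frac{79733}{2}$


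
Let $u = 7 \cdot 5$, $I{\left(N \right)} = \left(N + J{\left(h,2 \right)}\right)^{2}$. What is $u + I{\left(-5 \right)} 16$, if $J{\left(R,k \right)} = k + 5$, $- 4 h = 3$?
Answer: $99$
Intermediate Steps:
$h = - \frac{3}{4}$ ($h = \left(- \frac{1}{4}\right) 3 = - \frac{3}{4} \approx -0.75$)
$J{\left(R,k \right)} = 5 + k$
$I{\left(N \right)} = \left(7 + N\right)^{2}$ ($I{\left(N \right)} = \left(N + \left(5 + 2\right)\right)^{2} = \left(N + 7\right)^{2} = \left(7 + N\right)^{2}$)
$u = 35$
$u + I{\left(-5 \right)} 16 = 35 + \left(7 - 5\right)^{2} \cdot 16 = 35 + 2^{2} \cdot 16 = 35 + 4 \cdot 16 = 35 + 64 = 99$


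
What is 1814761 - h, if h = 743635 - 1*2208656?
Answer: 3279782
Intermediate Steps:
h = -1465021 (h = 743635 - 2208656 = -1465021)
1814761 - h = 1814761 - 1*(-1465021) = 1814761 + 1465021 = 3279782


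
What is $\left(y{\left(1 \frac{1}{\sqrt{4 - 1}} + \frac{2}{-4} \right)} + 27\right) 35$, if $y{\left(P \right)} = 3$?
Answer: $1050$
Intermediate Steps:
$\left(y{\left(1 \frac{1}{\sqrt{4 - 1}} + \frac{2}{-4} \right)} + 27\right) 35 = \left(3 + 27\right) 35 = 30 \cdot 35 = 1050$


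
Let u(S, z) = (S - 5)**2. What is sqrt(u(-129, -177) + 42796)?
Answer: 4*sqrt(3797) ≈ 246.48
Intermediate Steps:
u(S, z) = (-5 + S)**2
sqrt(u(-129, -177) + 42796) = sqrt((-5 - 129)**2 + 42796) = sqrt((-134)**2 + 42796) = sqrt(17956 + 42796) = sqrt(60752) = 4*sqrt(3797)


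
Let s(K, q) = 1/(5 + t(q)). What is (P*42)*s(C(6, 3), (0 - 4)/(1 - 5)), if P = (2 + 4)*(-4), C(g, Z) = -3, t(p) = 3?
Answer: -126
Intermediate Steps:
s(K, q) = ⅛ (s(K, q) = 1/(5 + 3) = 1/8 = ⅛)
P = -24 (P = 6*(-4) = -24)
(P*42)*s(C(6, 3), (0 - 4)/(1 - 5)) = -24*42*(⅛) = -1008*⅛ = -126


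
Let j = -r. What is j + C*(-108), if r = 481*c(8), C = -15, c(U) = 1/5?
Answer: 7619/5 ≈ 1523.8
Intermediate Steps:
c(U) = ⅕
r = 481/5 (r = 481*(⅕) = 481/5 ≈ 96.200)
j = -481/5 (j = -1*481/5 = -481/5 ≈ -96.200)
j + C*(-108) = -481/5 - 15*(-108) = -481/5 + 1620 = 7619/5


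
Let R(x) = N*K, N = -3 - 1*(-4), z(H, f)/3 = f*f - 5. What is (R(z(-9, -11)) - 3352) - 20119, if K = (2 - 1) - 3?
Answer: -23473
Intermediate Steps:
z(H, f) = -15 + 3*f² (z(H, f) = 3*(f*f - 5) = 3*(f² - 5) = 3*(-5 + f²) = -15 + 3*f²)
N = 1 (N = -3 + 4 = 1)
K = -2 (K = 1 - 3 = -2)
R(x) = -2 (R(x) = 1*(-2) = -2)
(R(z(-9, -11)) - 3352) - 20119 = (-2 - 3352) - 20119 = -3354 - 20119 = -23473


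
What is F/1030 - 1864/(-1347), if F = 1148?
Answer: 1733138/693705 ≈ 2.4984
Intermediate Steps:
F/1030 - 1864/(-1347) = 1148/1030 - 1864/(-1347) = 1148*(1/1030) - 1864*(-1/1347) = 574/515 + 1864/1347 = 1733138/693705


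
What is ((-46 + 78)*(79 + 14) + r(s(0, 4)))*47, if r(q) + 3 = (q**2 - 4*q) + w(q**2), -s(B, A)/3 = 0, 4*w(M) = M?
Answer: 139731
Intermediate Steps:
w(M) = M/4
s(B, A) = 0 (s(B, A) = -3*0 = 0)
r(q) = -3 - 4*q + 5*q**2/4 (r(q) = -3 + ((q**2 - 4*q) + q**2/4) = -3 + (-4*q + 5*q**2/4) = -3 - 4*q + 5*q**2/4)
((-46 + 78)*(79 + 14) + r(s(0, 4)))*47 = ((-46 + 78)*(79 + 14) + (-3 - 4*0 + (5/4)*0**2))*47 = (32*93 + (-3 + 0 + (5/4)*0))*47 = (2976 + (-3 + 0 + 0))*47 = (2976 - 3)*47 = 2973*47 = 139731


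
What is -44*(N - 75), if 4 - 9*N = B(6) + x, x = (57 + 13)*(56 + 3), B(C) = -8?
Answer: 210892/9 ≈ 23432.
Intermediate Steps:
x = 4130 (x = 70*59 = 4130)
N = -4118/9 (N = 4/9 - (-8 + 4130)/9 = 4/9 - 1/9*4122 = 4/9 - 458 = -4118/9 ≈ -457.56)
-44*(N - 75) = -44*(-4118/9 - 75) = -44*(-4793/9) = 210892/9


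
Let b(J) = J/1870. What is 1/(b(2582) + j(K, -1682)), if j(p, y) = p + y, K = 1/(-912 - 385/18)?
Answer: -15708935/26400755409 ≈ -0.00059502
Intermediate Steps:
K = -18/16801 (K = 1/(-912 - 385*1/18) = 1/(-912 - 385/18) = 1/(-16801/18) = -18/16801 ≈ -0.0010714)
b(J) = J/1870 (b(J) = J*(1/1870) = J/1870)
1/(b(2582) + j(K, -1682)) = 1/((1/1870)*2582 + (-18/16801 - 1682)) = 1/(1291/935 - 28259300/16801) = 1/(-26400755409/15708935) = -15708935/26400755409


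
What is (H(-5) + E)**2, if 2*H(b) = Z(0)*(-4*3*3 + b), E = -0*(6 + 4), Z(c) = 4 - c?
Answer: 6724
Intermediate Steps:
E = 0 (E = -0*10 = -7*0 = 0)
H(b) = -72 + 2*b (H(b) = ((4 - 1*0)*(-4*3*3 + b))/2 = ((4 + 0)*(-12*3 + b))/2 = (4*(-36 + b))/2 = (-144 + 4*b)/2 = -72 + 2*b)
(H(-5) + E)**2 = ((-72 + 2*(-5)) + 0)**2 = ((-72 - 10) + 0)**2 = (-82 + 0)**2 = (-82)**2 = 6724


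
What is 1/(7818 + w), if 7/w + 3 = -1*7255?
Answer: 7258/56743037 ≈ 0.00012791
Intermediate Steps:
w = -7/7258 (w = 7/(-3 - 1*7255) = 7/(-3 - 7255) = 7/(-7258) = 7*(-1/7258) = -7/7258 ≈ -0.00096445)
1/(7818 + w) = 1/(7818 - 7/7258) = 1/(56743037/7258) = 7258/56743037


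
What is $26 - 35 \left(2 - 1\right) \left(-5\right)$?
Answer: $201$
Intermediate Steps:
$26 - 35 \left(2 - 1\right) \left(-5\right) = 26 - 35 \cdot 1 \left(-5\right) = 26 - -175 = 26 + 175 = 201$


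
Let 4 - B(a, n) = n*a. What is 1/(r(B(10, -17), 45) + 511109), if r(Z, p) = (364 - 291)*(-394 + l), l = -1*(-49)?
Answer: 1/485924 ≈ 2.0579e-6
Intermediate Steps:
B(a, n) = 4 - a*n (B(a, n) = 4 - n*a = 4 - a*n)
l = 49
r(Z, p) = -25185 (r(Z, p) = (364 - 291)*(-394 + 49) = 73*(-345) = -25185)
1/(r(B(10, -17), 45) + 511109) = 1/(-25185 + 511109) = 1/485924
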